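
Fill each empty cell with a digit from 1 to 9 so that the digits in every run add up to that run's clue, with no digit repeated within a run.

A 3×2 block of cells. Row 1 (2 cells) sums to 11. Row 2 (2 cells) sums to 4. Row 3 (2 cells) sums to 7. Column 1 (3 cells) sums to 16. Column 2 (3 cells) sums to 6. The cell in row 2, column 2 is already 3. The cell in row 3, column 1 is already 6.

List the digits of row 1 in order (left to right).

4 in 2 cells must be {1,3}; 6 in 3 cells must be {1,2,3}.
(1,2) = 2: the only remaining digit allowed by both the 11 across and the 6 down.
(2,1) = 4 − 3 = 1 completes the 4 across.
(3,2) = 7 − 6 = 1 completes the 7 across.
(1,1) = 11 − 2 = 9 completes the 11 across.

9, 2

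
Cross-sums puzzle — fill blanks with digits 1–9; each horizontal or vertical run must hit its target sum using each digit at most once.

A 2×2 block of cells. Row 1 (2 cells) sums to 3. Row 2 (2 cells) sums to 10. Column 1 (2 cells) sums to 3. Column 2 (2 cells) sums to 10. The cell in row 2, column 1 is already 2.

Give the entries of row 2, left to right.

3 in 2 cells must be {1,2}.
(1,1) = 3 − 2 = 1 completes the 3 down.
(1,2) = 3 − 1 = 2 completes the 3 across.
(2,2) = 10 − 2 = 8 completes the 10 across.

2, 8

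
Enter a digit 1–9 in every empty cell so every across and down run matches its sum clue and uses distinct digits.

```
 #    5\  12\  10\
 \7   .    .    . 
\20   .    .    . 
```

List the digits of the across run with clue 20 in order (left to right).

7 in 3 cells must be {1,2,4}.
The 7 across and the 12 down share only 4, so R1C2 = 4.
R2C2 = 12 − 4 = 8 completes the 12 down.
Given what's placed, R2C1 must be 3 to fit the 20 across and 5 down.
R2C3 = 20 − 11 = 9 completes the 20 across.
R1C1 = 5 − 3 = 2 completes the 5 down.
R1C3 = 7 − 6 = 1 completes the 7 across.

3 8 9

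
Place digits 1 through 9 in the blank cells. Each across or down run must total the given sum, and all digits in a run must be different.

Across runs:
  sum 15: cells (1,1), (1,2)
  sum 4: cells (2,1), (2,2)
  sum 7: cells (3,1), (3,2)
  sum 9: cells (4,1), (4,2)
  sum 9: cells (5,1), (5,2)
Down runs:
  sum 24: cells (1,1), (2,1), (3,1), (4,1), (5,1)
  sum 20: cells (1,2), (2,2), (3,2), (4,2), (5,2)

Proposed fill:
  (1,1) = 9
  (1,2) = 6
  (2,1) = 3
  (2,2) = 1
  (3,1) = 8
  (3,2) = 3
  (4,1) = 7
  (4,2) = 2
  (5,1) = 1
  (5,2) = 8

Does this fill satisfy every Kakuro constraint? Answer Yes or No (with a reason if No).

No — the down run (1,1)–(5,1) sums to 28, not 24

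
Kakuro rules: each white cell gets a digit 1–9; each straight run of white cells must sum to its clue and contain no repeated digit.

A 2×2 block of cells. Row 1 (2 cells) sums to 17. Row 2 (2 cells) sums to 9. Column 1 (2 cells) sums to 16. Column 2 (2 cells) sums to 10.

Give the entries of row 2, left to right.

17 in 2 cells must be {8,9}; 16 in 2 cells must be {7,9}.
The 17 across and the 16 down share only 9, so (1,1) = 9.
(1,2) = 17 − 9 = 8 completes the 17 across.
(2,1) = 16 − 9 = 7 completes the 16 down.
(2,2) = 9 − 7 = 2 completes the 9 across.

7 2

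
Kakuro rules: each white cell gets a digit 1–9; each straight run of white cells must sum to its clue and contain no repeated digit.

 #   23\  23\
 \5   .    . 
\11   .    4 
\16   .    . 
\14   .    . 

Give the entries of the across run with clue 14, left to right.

5, 9

16 in 2 cells must be {7,9}.
R2C1 = 11 − 4 = 7 completes the 11 across.
R3C1 = 9: the only remaining digit allowed by both the 16 across and the 23 down.
R3C2 = 16 − 9 = 7 completes the 16 across.
Given what's placed, R4C2 must be 9 to fit the 14 across and 23 down.
R1C2 = 23 − 20 = 3 completes the 23 down.
R4C1 = 14 − 9 = 5 completes the 14 across.
R1C1 = 5 − 3 = 2 completes the 5 across.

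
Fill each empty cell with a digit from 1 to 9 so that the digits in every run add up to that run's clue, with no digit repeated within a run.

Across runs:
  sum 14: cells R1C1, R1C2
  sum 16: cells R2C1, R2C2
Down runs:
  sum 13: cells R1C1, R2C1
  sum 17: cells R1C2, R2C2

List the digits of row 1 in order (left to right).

16 in 2 cells must be {7,9}; 17 in 2 cells must be {8,9}.
The 16 across and the 17 down share only 9, so R2C2 = 9.
R1C2 = 17 − 9 = 8 completes the 17 down.
R2C1 = 16 − 9 = 7 completes the 16 across.
R1C1 = 14 − 8 = 6 completes the 14 across.

6 8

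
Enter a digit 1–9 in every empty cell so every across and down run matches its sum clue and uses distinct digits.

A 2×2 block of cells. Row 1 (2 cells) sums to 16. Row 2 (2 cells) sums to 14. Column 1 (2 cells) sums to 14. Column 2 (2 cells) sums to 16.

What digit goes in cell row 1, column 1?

16 in 2 cells must be {7,9}.
The 16 across and the 14 down share only 9, so (1,1) = 9.
(1,2) = 16 − 9 = 7 completes the 16 across.
(2,1) = 14 − 9 = 5 completes the 14 down.
(2,2) = 14 − 5 = 9 completes the 14 across.

9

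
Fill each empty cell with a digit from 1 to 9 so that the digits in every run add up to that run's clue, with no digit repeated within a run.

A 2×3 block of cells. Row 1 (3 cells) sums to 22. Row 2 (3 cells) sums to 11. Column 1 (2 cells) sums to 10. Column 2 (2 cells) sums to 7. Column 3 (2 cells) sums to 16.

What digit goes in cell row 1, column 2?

6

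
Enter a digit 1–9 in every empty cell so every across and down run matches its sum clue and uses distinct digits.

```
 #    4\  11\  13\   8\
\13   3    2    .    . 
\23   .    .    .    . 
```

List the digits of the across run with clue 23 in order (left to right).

4 in 2 cells must be {1,3}.
Given what's placed, R1C3 must be 7 to fit the 13 across and 13 down.
R1C4 = 13 − 12 = 1 completes the 13 across.
R2C1 = 4 − 3 = 1 completes the 4 down.
R2C2 = 11 − 2 = 9 completes the 11 down.
R2C3 = 13 − 7 = 6 completes the 13 down.
R2C4 = 23 − 16 = 7 completes the 23 across.

1 9 6 7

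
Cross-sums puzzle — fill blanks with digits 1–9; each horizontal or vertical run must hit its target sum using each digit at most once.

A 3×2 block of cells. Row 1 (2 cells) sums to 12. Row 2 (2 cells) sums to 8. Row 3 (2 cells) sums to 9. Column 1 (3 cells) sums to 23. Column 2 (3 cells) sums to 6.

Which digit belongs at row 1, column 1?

23 in 3 cells must be {6,8,9}; 6 in 3 cells must be {1,2,3}.
The 12 across and the 6 down share only 3, so (1,2) = 3.
The 8 across and the 23 down share only 6, so (2,1) = 6.
(2,2) = 8 − 6 = 2 completes the 8 across.
(3,1) = 8: the only remaining digit allowed by both the 9 across and the 23 down.
(3,2) = 9 − 8 = 1 completes the 9 across.
(1,1) = 12 − 3 = 9 completes the 12 across.

9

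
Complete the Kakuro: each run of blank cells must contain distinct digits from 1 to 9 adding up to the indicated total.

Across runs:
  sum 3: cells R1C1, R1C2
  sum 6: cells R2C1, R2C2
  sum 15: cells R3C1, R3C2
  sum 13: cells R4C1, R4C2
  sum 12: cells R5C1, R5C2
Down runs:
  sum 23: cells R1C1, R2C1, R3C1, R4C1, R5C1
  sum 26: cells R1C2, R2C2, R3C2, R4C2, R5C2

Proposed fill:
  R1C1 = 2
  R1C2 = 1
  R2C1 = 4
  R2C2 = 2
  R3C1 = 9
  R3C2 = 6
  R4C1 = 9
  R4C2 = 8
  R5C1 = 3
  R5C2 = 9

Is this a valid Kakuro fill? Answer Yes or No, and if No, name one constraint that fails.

No — the across run R4C1–R4C2 sums to 17, not 13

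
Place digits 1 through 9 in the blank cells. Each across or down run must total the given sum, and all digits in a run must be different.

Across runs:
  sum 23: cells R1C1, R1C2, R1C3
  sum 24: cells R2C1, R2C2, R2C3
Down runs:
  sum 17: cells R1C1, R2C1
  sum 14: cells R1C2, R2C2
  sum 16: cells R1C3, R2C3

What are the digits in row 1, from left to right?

8 6 9

23 in 3 cells must be {6,8,9}; 24 in 3 cells must be {7,8,9}; 17 in 2 cells must be {8,9}.
The 23 across and the 16 down share only 9, so R1C3 = 9.
R2C3 = 16 − 9 = 7 completes the 16 down.
Given what's placed, R1C1 must be 8 to fit the 23 across and 17 down.
R1C2 = 23 − 17 = 6 completes the 23 across.
R2C1 = 17 − 8 = 9 completes the 17 down.
R2C2 = 24 − 16 = 8 completes the 24 across.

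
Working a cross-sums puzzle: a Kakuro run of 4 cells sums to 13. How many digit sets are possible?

3

4 distinct digits from 1–9 sum between 10 and 30.
Enumerating: {1,2,3,7}, {1,2,4,6}, {1,3,4,5}.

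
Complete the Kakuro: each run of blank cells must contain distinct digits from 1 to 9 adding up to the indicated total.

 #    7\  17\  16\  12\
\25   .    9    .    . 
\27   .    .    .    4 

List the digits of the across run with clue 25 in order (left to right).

1 9 7 8

17 in 2 cells must be {8,9}; 16 in 2 cells must be {7,9}.
Given what's placed, R1C3 must be 7 to fit the 25 across and 16 down.
R1C4 = 12 − 4 = 8 completes the 12 down.
R2C1 = 6: the only remaining digit allowed by both the 27 across and the 7 down.
R2C2 = 17 − 9 = 8 completes the 17 down.
R2C3 = 27 − 18 = 9 completes the 27 across.
R1C1 = 25 − 24 = 1 completes the 25 across.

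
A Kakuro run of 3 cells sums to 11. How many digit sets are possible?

5

3 distinct digits from 1–9 sum between 6 and 24.
Enumerating: {1,2,8}, {1,3,7}, {1,4,6}, {2,3,6}, {2,4,5}.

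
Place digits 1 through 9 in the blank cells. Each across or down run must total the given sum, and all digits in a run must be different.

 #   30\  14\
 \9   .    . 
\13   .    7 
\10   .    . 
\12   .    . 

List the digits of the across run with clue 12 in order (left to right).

30 in 4 cells must be {6,7,8,9}.
R2C1 = 13 − 7 = 6 completes the 13 across.
Given what's placed, R4C2 must be 4 to fit the 12 across and 14 down.
R4C1 = 12 − 4 = 8 completes the 12 across.
Given what's placed, R1C1 must be 7 to fit the 9 across and 30 down.
R1C2 = 9 − 7 = 2 completes the 9 across.
R3C1 = 30 − 21 = 9 completes the 30 down.
R3C2 = 10 − 9 = 1 completes the 10 across.

8 4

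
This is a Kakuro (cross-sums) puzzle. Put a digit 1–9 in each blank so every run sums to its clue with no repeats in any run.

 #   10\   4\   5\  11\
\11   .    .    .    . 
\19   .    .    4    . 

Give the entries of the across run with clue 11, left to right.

11 in 4 cells must be {1,2,3,5}; 4 in 2 cells must be {1,3}.
R1C3 = 5 − 4 = 1 completes the 5 down.
R1C2 = 3: the only remaining digit allowed by both the 11 across and the 4 down.
R2C2 = 4 − 3 = 1 completes the 4 down.
Given what's placed, R1C1 must be 2 to fit the 11 across and 10 down.
R1C4 = 11 − 6 = 5 completes the 11 across.
R2C1 = 10 − 2 = 8 completes the 10 down.
R2C4 = 19 − 13 = 6 completes the 19 across.

2, 3, 1, 5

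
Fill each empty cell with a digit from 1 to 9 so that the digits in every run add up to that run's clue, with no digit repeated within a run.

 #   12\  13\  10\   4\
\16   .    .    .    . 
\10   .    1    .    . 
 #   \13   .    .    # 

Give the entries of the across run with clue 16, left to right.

10 in 4 cells must be {1,2,3,4}; 4 in 2 cells must be {1,3}.
R2C4 = 3: the only remaining digit allowed by both the 10 across and the 4 down.
R1C4 = 4 − 3 = 1 completes the 4 down.
Given what's placed, R2C1 must be 4 to fit the 10 across and 12 down.
R2C3 = 10 − 8 = 2 completes the 10 across.
R1C1 = 12 − 4 = 8 completes the 12 down.
Nothing is forced directly, so branch on R1C3, whose candidates are 3 or 5. If R1C3 = 5: then R1C2 would have to be in {2} for the 16 across but in {3,4,5,7,8,9} for the 13 down — contradiction. So R1C3 = 3.
R1C2 = 16 − 12 = 4 completes the 16 across.

8 4 3 1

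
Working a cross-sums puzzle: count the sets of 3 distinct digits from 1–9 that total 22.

2

3 distinct digits from 1–9 sum between 6 and 24.
Enumerating: {5,8,9}, {6,7,9}.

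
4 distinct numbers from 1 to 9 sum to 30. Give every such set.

{6,7,8,9}

4 distinct digits from 1–9 sum between 10 and 30.
Only one set works: {6,7,8,9}.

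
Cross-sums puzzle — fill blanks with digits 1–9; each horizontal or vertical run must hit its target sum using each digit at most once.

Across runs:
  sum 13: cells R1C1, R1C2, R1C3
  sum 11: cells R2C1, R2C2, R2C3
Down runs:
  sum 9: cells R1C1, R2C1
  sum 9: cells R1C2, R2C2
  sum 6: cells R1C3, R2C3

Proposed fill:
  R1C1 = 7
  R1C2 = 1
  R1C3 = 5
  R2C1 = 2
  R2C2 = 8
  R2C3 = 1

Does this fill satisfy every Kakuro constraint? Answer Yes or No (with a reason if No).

Across: 7+1+5=13; 2+8+1=11. Down: 7+2=9; 1+8=9; 5+1=6. No digit repeats within any run.

Yes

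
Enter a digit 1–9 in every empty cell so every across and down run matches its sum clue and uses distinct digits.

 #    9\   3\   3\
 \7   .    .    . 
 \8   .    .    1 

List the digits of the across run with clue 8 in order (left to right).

5 2 1

7 in 3 cells must be {1,2,4}; 3 in 2 cells must be {1,2}.
R1C3 = 3 − 1 = 2 completes the 3 down.
Given what's placed, R2C2 must be 2 to fit the 8 across and 3 down.
R1C2 = 3 − 2 = 1 completes the 3 down.
R2C1 = 8 − 3 = 5 completes the 8 across.
R1C1 = 7 − 3 = 4 completes the 7 across.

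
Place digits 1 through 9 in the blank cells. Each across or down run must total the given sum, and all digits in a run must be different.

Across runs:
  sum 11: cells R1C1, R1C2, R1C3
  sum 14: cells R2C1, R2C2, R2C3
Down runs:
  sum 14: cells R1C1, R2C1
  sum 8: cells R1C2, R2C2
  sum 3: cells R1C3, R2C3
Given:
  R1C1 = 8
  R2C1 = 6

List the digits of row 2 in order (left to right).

3 in 2 cells must be {1,2}.
R2C3 = 1: the only remaining digit allowed by both the 14 across and the 3 down.
R1C3 = 3 − 1 = 2 completes the 3 down.
R2C2 = 14 − 7 = 7 completes the 14 across.
R1C2 = 11 − 10 = 1 completes the 11 across.

6, 7, 1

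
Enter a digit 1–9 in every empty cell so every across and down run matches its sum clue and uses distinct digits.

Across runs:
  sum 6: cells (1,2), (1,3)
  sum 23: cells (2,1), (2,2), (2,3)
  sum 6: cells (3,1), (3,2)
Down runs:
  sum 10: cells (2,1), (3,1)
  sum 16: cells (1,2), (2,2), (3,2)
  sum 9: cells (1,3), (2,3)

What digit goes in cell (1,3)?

1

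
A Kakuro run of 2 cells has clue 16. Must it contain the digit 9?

Yes

The only way to make 16 from 2 distinct digits is {7,9}, which contains 9.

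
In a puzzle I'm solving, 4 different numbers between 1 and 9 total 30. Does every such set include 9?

Yes

The only way to make 30 from 4 distinct digits is {6,7,8,9}, which contains 9.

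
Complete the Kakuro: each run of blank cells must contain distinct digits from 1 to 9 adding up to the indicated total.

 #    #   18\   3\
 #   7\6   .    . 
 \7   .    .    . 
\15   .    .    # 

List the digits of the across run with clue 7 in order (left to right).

1 4 2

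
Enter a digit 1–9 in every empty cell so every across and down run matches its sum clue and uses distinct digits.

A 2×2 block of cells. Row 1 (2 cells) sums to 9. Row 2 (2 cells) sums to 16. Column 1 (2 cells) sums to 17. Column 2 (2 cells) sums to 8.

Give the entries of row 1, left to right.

8, 1

16 in 2 cells must be {7,9}; 17 in 2 cells must be {8,9}.
The 9 across and the 17 down share only 8, so (1,1) = 8.
(1,2) = 9 − 8 = 1 completes the 9 across.
(2,1) = 17 − 8 = 9 completes the 17 down.
(2,2) = 16 − 9 = 7 completes the 16 across.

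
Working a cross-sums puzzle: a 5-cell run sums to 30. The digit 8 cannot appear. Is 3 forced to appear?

Yes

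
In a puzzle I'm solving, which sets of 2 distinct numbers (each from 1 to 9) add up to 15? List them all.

2 distinct digits from 1–9 sum between 3 and 17.

{6,9}; {7,8}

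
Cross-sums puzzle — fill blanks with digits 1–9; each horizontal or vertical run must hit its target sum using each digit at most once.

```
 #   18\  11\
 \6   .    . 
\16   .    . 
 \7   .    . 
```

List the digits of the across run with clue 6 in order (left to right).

16 in 2 cells must be {7,9}.
The 16 across and the 11 down share only 7, so R2C2 = 7.
Given what's placed, R1C2 must be 1 to fit the 6 across and 11 down.
R2C1 = 16 − 7 = 9 completes the 16 across.
R3C2 = 11 − 8 = 3 completes the 11 down.
R1C1 = 6 − 1 = 5 completes the 6 across.
R3C1 = 7 − 3 = 4 completes the 7 across.

5, 1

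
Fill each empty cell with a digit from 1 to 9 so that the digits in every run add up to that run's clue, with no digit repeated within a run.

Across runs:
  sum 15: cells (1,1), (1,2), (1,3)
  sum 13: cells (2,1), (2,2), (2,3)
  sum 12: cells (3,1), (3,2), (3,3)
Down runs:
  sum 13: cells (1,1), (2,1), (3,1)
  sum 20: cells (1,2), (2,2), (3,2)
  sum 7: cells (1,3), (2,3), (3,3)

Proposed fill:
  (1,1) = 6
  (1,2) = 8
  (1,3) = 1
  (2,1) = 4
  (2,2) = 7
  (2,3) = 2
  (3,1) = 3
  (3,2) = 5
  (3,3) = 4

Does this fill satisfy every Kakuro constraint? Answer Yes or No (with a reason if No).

Across: 6+8+1=15; 4+7+2=13; 3+5+4=12. Down: 6+4+3=13; 8+7+5=20; 1+2+4=7. No digit repeats within any run.

Yes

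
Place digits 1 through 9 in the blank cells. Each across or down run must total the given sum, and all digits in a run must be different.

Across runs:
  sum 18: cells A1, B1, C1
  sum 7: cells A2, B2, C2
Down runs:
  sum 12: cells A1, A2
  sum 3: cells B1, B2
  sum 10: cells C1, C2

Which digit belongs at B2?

2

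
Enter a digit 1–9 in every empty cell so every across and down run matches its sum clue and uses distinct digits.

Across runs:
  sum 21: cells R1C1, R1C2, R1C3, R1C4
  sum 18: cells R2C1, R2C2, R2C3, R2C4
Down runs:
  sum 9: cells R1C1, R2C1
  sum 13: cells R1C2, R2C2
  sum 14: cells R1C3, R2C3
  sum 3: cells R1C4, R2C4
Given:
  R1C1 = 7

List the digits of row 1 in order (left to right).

3 in 2 cells must be {1,2}.
R2C1 = 9 − 7 = 2 completes the 9 down.
Given what's placed, R2C4 must be 1 to fit the 18 across and 3 down.
R1C4 = 3 − 1 = 2 completes the 3 down.
Nothing is forced directly, so branch on R1C3, whose candidates are 8 or 9. If R1C3 = 9: then R1C2 would have to be in {3} for the 21 across but in {4,5,6,7,8,9} for the 13 down — contradiction. So R1C3 = 8.
R1C2 = 21 − 17 = 4 completes the 21 across.
R2C2 = 13 − 4 = 9 completes the 13 down.
R2C3 = 18 − 12 = 6 completes the 18 across.

7 4 8 2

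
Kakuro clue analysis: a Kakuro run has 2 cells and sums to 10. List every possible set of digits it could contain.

2 distinct digits from 1–9 sum between 3 and 17.

{1,9}; {2,8}; {3,7}; {4,6}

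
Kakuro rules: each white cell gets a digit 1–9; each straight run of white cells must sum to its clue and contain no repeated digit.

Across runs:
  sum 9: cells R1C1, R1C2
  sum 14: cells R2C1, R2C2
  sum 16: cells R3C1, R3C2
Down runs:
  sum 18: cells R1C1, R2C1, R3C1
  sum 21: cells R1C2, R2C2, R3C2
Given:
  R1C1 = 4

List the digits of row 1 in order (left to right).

16 in 2 cells must be {7,9}.
R1C2 = 9 − 4 = 5 completes the 9 across.
R2C2 = 9: the only remaining digit allowed by both the 14 across and the 21 down.
Given what's placed, R3C1 must be 9 to fit the 16 across and 18 down.
R3C2 = 16 − 9 = 7 completes the 16 across.
R2C1 = 14 − 9 = 5 completes the 14 across.

4, 5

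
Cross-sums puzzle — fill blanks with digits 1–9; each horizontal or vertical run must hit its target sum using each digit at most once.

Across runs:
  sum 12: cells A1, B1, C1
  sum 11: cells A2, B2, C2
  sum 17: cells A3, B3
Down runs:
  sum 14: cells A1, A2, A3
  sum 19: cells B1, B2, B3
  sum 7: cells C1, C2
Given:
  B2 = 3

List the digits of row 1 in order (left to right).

17 in 2 cells must be {8,9}.
Given what's placed, B3 must be 9 to fit the 17 across and 19 down.
B1 = 19 − 12 = 7 completes the 19 down.
A3 = 17 − 9 = 8 completes the 17 across.
Nothing is forced directly, so branch on A2, whose candidates are 1 or 2. If A2 = 1: then A1 would have to be in {1,2,3,4} for the 12 across but in {5} for the 14 down — contradiction. So A2 = 2.
A1 = 14 − 10 = 4 completes the 14 down.
C1 = 12 − 11 = 1 completes the 12 across.
C2 = 11 − 5 = 6 completes the 11 across.

4, 7, 1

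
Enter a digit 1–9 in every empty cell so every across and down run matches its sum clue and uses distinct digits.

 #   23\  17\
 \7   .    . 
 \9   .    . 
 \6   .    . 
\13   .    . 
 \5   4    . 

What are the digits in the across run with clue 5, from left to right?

4 1

R5C2 = 5 − 4 = 1 completes the 5 across.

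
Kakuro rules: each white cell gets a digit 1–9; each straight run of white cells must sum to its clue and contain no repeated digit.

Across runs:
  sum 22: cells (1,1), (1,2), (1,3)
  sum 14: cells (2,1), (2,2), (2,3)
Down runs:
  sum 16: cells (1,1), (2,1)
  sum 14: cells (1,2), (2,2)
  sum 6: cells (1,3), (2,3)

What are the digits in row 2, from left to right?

16 in 2 cells must be {7,9}.
The 22 across and the 6 down share only 5, so (1,3) = 5.
(2,3) = 6 − 5 = 1 completes the 6 down.
Given what's placed, (1,1) must be 9 to fit the 22 across and 16 down.
(1,2) = 22 − 14 = 8 completes the 22 across.
(2,1) = 16 − 9 = 7 completes the 16 down.
(2,2) = 14 − 8 = 6 completes the 14 across.

7, 6, 1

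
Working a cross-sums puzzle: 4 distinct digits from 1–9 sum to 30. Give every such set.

4 distinct digits from 1–9 sum between 10 and 30.
Only one set works: {6,7,8,9}.

{6,7,8,9}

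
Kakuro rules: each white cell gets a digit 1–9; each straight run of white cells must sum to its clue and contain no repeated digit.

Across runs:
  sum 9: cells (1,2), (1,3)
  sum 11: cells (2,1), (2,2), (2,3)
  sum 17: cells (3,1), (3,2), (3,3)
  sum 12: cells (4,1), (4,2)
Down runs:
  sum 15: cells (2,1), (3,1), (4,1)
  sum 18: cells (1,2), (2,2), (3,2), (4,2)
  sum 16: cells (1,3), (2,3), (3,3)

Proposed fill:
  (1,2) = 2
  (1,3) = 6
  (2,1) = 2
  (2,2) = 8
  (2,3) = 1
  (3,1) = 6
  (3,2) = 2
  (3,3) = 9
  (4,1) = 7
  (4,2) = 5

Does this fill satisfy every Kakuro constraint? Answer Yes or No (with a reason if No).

No — the down run (1,2)–(4,2) sums to 17, not 18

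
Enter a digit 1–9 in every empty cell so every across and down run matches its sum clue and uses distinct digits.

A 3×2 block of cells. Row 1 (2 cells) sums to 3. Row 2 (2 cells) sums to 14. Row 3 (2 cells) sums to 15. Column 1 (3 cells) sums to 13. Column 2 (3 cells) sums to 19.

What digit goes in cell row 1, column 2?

3 in 2 cells must be {1,2}.
The 3 across and the 19 down share only 2, so (1,2) = 2.
(1,1) = 3 − 2 = 1 completes the 3 across.
Nothing is forced directly, so branch on (2,2), whose candidates are 8 or 9. If (2,2) = 8: then (2,1) would have to be in {6} for the 14 across but in {3,4,5,7,8,9} for the 13 down — contradiction. So (2,2) = 9.
(2,1) = 14 − 9 = 5 completes the 14 across.
(3,1) = 13 − 6 = 7 completes the 13 down.
(3,2) = 15 − 7 = 8 completes the 15 across.

2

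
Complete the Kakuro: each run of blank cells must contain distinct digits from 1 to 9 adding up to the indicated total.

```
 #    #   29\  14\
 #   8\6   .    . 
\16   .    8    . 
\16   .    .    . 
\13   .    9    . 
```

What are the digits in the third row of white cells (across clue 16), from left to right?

29 in 4 cells must be {5,7,8,9}.
R1C2 = 5: the only remaining digit allowed by both the 6 across and the 29 down.
R1C3 = 6 − 5 = 1 completes the 6 across.
R3C2 = 29 − 22 = 7 completes the 29 down.
R4C3 = 3: the only remaining digit allowed by both the 13 across and the 14 down.
R4C1 = 13 − 12 = 1 completes the 13 across.
No cell is forced outright now. R2C3 can only be 2 or 6 (the digits allowed by both its 16 across and its 14 down). If R2C3 = 2: then R2C1 would have to be in {6} for the 16 across but in {2,3,4,5} for the 8 down — contradiction. So R2C3 = 6.
R2C1 = 16 − 14 = 2 completes the 16 across.
R3C1 = 8 − 3 = 5 completes the 8 down.
R3C3 = 16 − 12 = 4 completes the 16 across.

5 7 4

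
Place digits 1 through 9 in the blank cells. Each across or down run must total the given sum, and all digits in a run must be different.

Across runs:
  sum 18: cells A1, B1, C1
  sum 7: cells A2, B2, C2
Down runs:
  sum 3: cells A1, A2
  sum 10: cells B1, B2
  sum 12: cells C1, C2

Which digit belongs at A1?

1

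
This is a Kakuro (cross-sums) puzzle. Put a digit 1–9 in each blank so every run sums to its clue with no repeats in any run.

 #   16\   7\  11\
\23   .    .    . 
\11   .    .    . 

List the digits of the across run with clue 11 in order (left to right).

23 in 3 cells must be {6,8,9}; 16 in 2 cells must be {7,9}.
The 23 across and the 16 down share only 9, so R1C1 = 9.
Given what's placed, R1C2 must be 6 to fit the 23 across and 7 down.
R1C3 = 23 − 15 = 8 completes the 23 across.
R2C1 = 16 − 9 = 7 completes the 16 down.
R2C2 = 7 − 6 = 1 completes the 7 down.
R2C3 = 11 − 8 = 3 completes the 11 across.

7, 1, 3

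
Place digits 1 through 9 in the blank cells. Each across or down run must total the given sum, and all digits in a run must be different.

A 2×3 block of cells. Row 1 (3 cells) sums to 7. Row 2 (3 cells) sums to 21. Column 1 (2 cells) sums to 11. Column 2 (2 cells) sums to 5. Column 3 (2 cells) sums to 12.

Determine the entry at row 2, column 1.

9

7 in 3 cells must be {1,2,4}.
The 7 across and the 12 down share only 4, so (1,3) = 4.
The 21 across and the 5 down share only 4, so (2,2) = 4.
(2,3) = 12 − 4 = 8 completes the 12 down.
(1,1) = 2: the only remaining digit allowed by both the 7 across and the 11 down.
(1,2) = 7 − 6 = 1 completes the 7 across.
(2,1) = 21 − 12 = 9 completes the 21 across.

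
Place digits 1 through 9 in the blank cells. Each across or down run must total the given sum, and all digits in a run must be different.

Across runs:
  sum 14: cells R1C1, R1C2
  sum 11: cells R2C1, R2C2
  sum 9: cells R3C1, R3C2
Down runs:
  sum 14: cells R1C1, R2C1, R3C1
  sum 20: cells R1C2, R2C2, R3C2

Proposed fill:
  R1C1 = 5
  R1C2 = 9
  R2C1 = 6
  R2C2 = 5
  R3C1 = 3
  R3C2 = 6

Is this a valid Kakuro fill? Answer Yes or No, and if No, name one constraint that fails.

Yes

Across: 5+9=14; 6+5=11; 3+6=9. Down: 5+6+3=14; 9+5+6=20. No digit repeats within any run.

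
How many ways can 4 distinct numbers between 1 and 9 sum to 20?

12

4 distinct digits from 1–9 sum between 10 and 30.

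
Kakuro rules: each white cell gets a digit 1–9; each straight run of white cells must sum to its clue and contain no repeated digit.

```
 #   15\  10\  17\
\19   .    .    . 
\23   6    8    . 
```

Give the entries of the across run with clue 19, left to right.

23 in 3 cells must be {6,8,9}; 17 in 2 cells must be {8,9}.
R1C1 = 15 − 6 = 9 completes the 15 down.
R1C2 = 10 − 8 = 2 completes the 10 down.
R1C3 = 19 − 11 = 8 completes the 19 across.
R2C3 = 23 − 14 = 9 completes the 23 across.

9, 2, 8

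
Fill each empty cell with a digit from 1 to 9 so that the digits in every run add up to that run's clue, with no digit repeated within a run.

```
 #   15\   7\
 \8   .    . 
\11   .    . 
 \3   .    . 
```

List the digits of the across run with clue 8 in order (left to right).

6 2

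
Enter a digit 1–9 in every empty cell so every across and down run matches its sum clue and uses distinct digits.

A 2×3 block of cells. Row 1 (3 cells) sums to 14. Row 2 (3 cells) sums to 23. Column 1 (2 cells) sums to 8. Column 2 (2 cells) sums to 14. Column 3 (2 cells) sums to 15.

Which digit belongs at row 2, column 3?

23 in 3 cells must be {6,8,9}.
The 23 across and the 8 down share only 6, so (2,1) = 6.
(1,1) = 8 − 6 = 2 completes the 8 down.
Nothing is forced directly, so branch on (2,2), whose candidates are 8 or 9. If (2,2) = 8: then (1,2) would have to be in {3,4,5,7,8,9} for the 14 across but in {6} for the 14 down — contradiction. So (2,2) = 9.
(1,2) = 14 − 9 = 5 completes the 14 down.
(1,3) = 14 − 7 = 7 completes the 14 across.
(2,3) = 23 − 15 = 8 completes the 23 across.

8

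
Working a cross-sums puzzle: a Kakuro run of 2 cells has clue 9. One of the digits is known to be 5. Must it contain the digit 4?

Yes

The only way to make 9 from 2 distinct digits under that restriction is {4,5}, which contains 4.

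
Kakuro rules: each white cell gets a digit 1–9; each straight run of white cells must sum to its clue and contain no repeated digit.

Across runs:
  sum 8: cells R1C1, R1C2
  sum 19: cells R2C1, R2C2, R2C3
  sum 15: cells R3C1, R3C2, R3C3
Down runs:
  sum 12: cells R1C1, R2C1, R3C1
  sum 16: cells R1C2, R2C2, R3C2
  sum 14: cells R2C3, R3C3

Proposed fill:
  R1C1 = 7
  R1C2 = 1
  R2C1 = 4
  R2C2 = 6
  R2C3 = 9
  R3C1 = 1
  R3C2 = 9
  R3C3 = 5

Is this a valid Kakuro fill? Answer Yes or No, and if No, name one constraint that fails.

Across: 7+1=8; 4+6+9=19; 1+9+5=15. Down: 7+4+1=12; 1+6+9=16; 9+5=14. No digit repeats within any run.

Yes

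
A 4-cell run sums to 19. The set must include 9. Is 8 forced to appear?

Counterexample: {1,2,7,9} sums to 19 under that restriction without using 8.

No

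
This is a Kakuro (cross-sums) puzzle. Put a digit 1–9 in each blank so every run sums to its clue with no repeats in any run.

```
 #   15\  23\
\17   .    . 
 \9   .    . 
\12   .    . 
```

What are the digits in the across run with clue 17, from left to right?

17 in 2 cells must be {8,9}; 23 in 3 cells must be {6,8,9}.
Nothing is forced directly, so branch on R2C2, whose candidates are 6 or 8. If R2C2 = 8: that forces R1C2 = 9, R2C1 = 1, after which R3C2 would have to be in {3,4,5,7,8,9} for the 12 across but in {6} for the 23 down — contradiction. So R2C2 = 6.
R2C1 = 9 − 6 = 3 completes the 9 across.
Given what's placed, R1C1 must be 8 to fit the 17 across and 15 down.
R1C2 = 17 − 8 = 9 completes the 17 across.
R3C1 = 15 − 11 = 4 completes the 15 down.
R3C2 = 12 − 4 = 8 completes the 12 across.

8 9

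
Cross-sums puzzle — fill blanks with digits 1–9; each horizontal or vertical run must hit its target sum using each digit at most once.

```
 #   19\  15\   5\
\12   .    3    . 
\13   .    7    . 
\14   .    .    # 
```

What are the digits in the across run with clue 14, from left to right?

9, 5

R3C2 = 15 − 10 = 5 completes the 15 down.
R3C1 = 14 − 5 = 9 completes the 14 across.
Nothing is forced directly, so branch on R2C1, whose candidates are 2 or 4. If R2C1 = 4: then R1C1 would have to be in {1,2,4,5,7,8} for the 12 across but in {6} for the 19 down — contradiction. So R2C1 = 2.
R1C1 = 19 − 11 = 8 completes the 19 down.
R1C3 = 12 − 11 = 1 completes the 12 across.
R2C3 = 13 − 9 = 4 completes the 13 across.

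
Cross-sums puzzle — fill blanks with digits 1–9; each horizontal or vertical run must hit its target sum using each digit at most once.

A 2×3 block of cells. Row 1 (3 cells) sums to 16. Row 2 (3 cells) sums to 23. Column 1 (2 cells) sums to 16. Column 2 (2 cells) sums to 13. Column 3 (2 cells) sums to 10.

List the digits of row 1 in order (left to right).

7, 5, 4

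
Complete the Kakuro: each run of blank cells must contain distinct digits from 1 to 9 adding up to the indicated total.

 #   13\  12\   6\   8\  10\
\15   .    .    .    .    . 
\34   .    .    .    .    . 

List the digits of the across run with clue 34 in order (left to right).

8, 9, 4, 7, 6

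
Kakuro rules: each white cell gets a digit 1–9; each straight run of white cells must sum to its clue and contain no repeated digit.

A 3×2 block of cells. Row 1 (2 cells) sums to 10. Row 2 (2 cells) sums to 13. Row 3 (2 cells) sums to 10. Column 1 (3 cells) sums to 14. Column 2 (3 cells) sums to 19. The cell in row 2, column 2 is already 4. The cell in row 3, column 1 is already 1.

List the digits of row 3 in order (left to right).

1 9

(2,1) = 13 − 4 = 9 completes the 13 across.
(3,2) = 10 − 1 = 9 completes the 10 across.
(1,1) = 14 − 10 = 4 completes the 14 down.
(1,2) = 10 − 4 = 6 completes the 10 across.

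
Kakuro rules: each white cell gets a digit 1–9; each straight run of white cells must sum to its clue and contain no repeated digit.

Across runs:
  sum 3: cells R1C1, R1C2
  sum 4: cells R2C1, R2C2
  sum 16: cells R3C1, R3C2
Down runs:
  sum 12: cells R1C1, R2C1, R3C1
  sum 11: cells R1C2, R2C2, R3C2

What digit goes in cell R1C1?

3 in 2 cells must be {1,2}; 4 in 2 cells must be {1,3}; 16 in 2 cells must be {7,9}.
The 16 across and the 11 down share only 7, so R3C2 = 7.
Given what's placed, R1C2 must be 1 to fit the 3 across and 11 down.
R2C2 = 11 − 8 = 3 completes the 11 down.
R3C1 = 16 − 7 = 9 completes the 16 across.
R1C1 = 3 − 1 = 2 completes the 3 across.
R2C1 = 4 − 3 = 1 completes the 4 across.

2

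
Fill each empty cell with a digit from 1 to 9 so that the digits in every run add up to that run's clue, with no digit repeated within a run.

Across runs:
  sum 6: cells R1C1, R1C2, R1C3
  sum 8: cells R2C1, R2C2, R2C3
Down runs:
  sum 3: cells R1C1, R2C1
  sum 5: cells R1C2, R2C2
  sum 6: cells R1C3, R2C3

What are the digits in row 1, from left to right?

6 in 3 cells must be {1,2,3}; 3 in 2 cells must be {1,2}.
Nothing is forced directly, so branch on R1C1, whose candidates are 1 or 2. If R1C1 = 1: that forces R1C3 = 2, R2C1 = 2, R2C2 = 1, after which R2C3 would have to be in {5} for the 8 across but in {4} for the 6 down — contradiction. So R1C1 = 2.
Given what's placed, R1C3 must be 1 to fit the 6 across and 6 down.
R2C1 = 3 − 2 = 1 completes the 3 down.
R2C3 = 6 − 1 = 5 completes the 6 down.
R1C2 = 6 − 3 = 3 completes the 6 across.
R2C2 = 8 − 6 = 2 completes the 8 across.

2 3 1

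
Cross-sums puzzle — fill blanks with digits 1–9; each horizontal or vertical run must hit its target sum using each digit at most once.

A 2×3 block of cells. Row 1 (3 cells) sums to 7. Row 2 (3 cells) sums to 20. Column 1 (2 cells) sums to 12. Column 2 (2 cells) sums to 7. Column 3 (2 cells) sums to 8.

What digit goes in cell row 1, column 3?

7 in 3 cells must be {1,2,4}.
The 7 across and the 12 down share only 4, so (1,1) = 4.
(2,1) = 12 − 4 = 8 completes the 12 down.
Nothing is forced directly, so branch on (2,2), whose candidates are 3 or 5. If (2,2) = 3: then (1,2) would have to be in {1,2} for the 7 across but in {4} for the 7 down — contradiction. So (2,2) = 5.
(1,2) = 7 − 5 = 2 completes the 7 down.
(1,3) = 7 − 6 = 1 completes the 7 across.
(2,3) = 20 − 13 = 7 completes the 20 across.

1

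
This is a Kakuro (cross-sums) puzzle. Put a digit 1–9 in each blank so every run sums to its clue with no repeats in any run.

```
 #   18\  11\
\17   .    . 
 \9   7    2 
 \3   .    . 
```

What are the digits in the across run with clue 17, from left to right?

9 8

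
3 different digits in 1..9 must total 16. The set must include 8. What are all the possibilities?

{1,7,8}; {2,6,8}; {3,5,8}

3 distinct digits from 1–9 sum between 6 and 24.
Keeping only sets containing 8.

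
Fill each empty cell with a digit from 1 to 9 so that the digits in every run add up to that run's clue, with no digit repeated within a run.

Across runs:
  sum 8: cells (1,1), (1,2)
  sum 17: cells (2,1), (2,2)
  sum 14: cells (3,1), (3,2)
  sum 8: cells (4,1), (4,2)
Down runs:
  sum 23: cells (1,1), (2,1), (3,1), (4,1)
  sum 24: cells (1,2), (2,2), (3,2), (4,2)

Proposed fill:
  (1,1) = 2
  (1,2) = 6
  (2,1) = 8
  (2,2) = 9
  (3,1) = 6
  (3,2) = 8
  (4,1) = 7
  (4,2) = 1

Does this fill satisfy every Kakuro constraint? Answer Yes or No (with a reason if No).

Across: 2+6=8; 8+9=17; 6+8=14; 7+1=8. Down: 2+8+6+7=23; 6+9+8+1=24. No digit repeats within any run.

Yes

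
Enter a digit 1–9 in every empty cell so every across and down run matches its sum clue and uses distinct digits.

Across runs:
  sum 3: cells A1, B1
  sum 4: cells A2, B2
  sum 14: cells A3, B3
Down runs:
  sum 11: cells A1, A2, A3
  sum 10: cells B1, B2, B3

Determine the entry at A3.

8

3 in 2 cells must be {1,2}; 4 in 2 cells must be {1,3}.
Nothing is forced directly, so branch on B3, whose candidates are 5 or 6. If B3 = 5: then A3 would have to be in {9} for the 14 across but in {1,2,3,4,5,6,7,8} for the 11 down — contradiction. So B3 = 6.
Given what's placed, B1 must be 1 to fit the 3 across and 10 down.
B2 = 10 − 7 = 3 completes the 10 down.
A3 = 14 − 6 = 8 completes the 14 across.
A1 = 3 − 1 = 2 completes the 3 across.
A2 = 4 − 3 = 1 completes the 4 across.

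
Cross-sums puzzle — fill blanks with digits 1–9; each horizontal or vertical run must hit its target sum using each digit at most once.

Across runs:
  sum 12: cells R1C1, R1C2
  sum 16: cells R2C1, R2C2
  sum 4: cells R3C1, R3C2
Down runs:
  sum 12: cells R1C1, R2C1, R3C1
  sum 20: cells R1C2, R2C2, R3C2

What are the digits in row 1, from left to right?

4 8

16 in 2 cells must be {7,9}; 4 in 2 cells must be {1,3}.
The 4 across and the 20 down share only 3, so R3C2 = 3.
Given what's placed, R2C2 must be 9 to fit the 16 across and 20 down.
R3C1 = 4 − 3 = 1 completes the 4 across.
R1C2 = 20 − 12 = 8 completes the 20 down.
R2C1 = 16 − 9 = 7 completes the 16 across.
R1C1 = 12 − 8 = 4 completes the 12 across.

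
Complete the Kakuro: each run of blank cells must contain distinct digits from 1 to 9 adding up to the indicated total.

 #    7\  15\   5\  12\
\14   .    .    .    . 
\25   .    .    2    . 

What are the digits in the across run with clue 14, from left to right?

1, 6, 3, 4

R1C3 = 5 − 2 = 3 completes the 5 down.
R2C1 = 6: the only remaining digit allowed by both the 25 across and the 7 down.
R1C1 = 7 − 6 = 1 completes the 7 down.
Nothing is forced directly, so branch on R1C2, whose candidates are 6 or 8. If R1C2 = 8: then R1C4 would have to be in {2} for the 14 across but in {3,4,5,7,8,9} for the 12 down — contradiction. So R1C2 = 6.
R1C4 = 14 − 10 = 4 completes the 14 across.
R2C2 = 15 − 6 = 9 completes the 15 down.
R2C4 = 25 − 17 = 8 completes the 25 across.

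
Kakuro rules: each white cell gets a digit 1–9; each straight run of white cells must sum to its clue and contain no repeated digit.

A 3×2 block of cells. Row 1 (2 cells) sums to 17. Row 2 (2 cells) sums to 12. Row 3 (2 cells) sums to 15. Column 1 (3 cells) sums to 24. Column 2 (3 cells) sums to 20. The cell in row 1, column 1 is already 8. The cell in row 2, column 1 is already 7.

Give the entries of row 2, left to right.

7, 5

17 in 2 cells must be {8,9}; 24 in 3 cells must be {7,8,9}.
(1,2) = 17 − 8 = 9 completes the 17 across.
(2,2) = 12 − 7 = 5 completes the 12 across.
(3,1) = 24 − 15 = 9 completes the 24 down.
(3,2) = 15 − 9 = 6 completes the 15 across.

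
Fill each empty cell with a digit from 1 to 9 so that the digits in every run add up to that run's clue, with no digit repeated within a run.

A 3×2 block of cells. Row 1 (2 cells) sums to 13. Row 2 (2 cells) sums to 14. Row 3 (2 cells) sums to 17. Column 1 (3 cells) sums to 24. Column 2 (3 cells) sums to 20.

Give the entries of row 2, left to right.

17 in 2 cells must be {8,9}; 24 in 3 cells must be {7,8,9}.
Nothing is forced directly, so branch on (2,1), whose candidates are 8 or 9. If (2,1) = 8: that forces (2,2) = 6, (3,1) = 9, after which (3,2) would have to be in {8} for the 17 across but in {5,9} for the 20 down — contradiction. So (2,1) = 9.
(2,2) = 14 − 9 = 5 completes the 14 across.
Given what's placed, (3,1) must be 8 to fit the 17 across and 24 down.
(3,2) = 17 − 8 = 9 completes the 17 across.
(1,1) = 24 − 17 = 7 completes the 24 down.
(1,2) = 13 − 7 = 6 completes the 13 across.

9 5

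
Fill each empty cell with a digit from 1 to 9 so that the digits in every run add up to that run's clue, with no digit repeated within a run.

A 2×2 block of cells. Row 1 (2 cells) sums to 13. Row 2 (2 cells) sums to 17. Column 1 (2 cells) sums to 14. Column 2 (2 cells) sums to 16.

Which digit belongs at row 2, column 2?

9

17 in 2 cells must be {8,9}; 16 in 2 cells must be {7,9}.
The 17 across and the 16 down share only 9, so (2,2) = 9.
(1,2) = 16 − 9 = 7 completes the 16 down.
(2,1) = 17 − 9 = 8 completes the 17 across.
(1,1) = 13 − 7 = 6 completes the 13 across.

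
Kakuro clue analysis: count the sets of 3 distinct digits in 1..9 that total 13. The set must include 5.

3 distinct digits from 1–9 sum between 6 and 24.
Keeping only sets containing 5.
Enumerating: {1,5,7}, {2,5,6}.

2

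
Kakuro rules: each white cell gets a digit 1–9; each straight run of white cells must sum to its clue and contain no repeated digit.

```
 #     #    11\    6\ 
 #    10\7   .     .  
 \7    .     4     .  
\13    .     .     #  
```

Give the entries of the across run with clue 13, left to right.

8 5

7 in 3 cells must be {1,2,4}.
No cell is forced outright now. R3C2 can only be 5 or 6 (the digits allowed by both its 13 across and its 11 down). If R3C2 = 6: that forces R1C2 = 1, after which R1C3 would have to be in {6} for the 7 across but in {1,2,4,5} for the 6 down — contradiction. So R3C2 = 5.
R1C2 = 11 − 9 = 2 completes the 11 down.
R1C3 = 7 − 2 = 5 completes the 7 across.
R2C3 = 6 − 5 = 1 completes the 6 down.
R3C1 = 13 − 5 = 8 completes the 13 across.
R2C1 = 7 − 5 = 2 completes the 7 across.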